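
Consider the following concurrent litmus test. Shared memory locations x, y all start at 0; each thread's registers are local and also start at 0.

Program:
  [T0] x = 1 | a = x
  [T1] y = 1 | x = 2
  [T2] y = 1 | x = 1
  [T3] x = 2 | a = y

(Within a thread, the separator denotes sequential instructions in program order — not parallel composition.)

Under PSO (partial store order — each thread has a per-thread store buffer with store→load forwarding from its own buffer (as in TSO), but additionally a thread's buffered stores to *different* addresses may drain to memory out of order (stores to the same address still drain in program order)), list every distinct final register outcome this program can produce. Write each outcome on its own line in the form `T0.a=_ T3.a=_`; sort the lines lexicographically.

T0.a=1 T3.a=0
T0.a=1 T3.a=1
T0.a=2 T3.a=0
T0.a=2 T3.a=1

outcome vector order: (T0.a,T3.a)
|PSO outcomes| = 4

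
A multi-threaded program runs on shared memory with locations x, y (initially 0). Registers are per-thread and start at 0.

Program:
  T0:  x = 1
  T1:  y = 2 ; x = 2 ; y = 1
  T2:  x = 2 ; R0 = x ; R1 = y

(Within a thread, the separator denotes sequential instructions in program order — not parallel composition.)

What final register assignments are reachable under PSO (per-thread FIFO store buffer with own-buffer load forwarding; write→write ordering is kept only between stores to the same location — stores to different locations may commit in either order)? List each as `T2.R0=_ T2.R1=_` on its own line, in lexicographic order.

outcome vector order: (T2.R0,T2.R1)
|PSO outcomes| = 6

T2.R0=1 T2.R1=0
T2.R0=1 T2.R1=1
T2.R0=1 T2.R1=2
T2.R0=2 T2.R1=0
T2.R0=2 T2.R1=1
T2.R0=2 T2.R1=2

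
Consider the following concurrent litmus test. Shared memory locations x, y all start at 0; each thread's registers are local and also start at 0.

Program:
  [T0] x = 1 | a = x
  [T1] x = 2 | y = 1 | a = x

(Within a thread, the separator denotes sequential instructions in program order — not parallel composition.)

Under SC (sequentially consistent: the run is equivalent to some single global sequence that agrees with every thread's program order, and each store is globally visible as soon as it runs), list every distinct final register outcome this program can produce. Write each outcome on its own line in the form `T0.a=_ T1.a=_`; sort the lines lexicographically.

outcome vector order: (T0.a,T1.a)
|SC outcomes| = 3

T0.a=1 T1.a=1
T0.a=1 T1.a=2
T0.a=2 T1.a=2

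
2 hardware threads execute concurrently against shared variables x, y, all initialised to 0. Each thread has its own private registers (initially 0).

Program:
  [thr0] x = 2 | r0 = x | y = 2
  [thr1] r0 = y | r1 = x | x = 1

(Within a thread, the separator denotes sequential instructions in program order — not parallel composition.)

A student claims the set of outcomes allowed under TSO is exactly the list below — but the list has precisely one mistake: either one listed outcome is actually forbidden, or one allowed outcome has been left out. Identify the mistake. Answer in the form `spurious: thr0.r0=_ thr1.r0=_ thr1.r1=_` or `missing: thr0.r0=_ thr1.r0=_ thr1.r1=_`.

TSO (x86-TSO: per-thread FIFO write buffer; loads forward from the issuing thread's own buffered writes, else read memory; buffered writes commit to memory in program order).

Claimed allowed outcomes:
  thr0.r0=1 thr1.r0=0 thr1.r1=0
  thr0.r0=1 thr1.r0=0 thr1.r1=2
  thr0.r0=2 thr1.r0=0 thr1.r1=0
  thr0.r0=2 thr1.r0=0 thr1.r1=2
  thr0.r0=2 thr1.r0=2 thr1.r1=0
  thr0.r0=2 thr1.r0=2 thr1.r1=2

spurious: thr0.r0=2 thr1.r0=2 thr1.r1=0

outcome vector order: (thr0.r0,thr1.r0,thr1.r1)
TSO (5): 1/0/0; 1/0/2; 2/0/0; 2/0/2; 2/2/2
claimed∖TSO = {2/2/0}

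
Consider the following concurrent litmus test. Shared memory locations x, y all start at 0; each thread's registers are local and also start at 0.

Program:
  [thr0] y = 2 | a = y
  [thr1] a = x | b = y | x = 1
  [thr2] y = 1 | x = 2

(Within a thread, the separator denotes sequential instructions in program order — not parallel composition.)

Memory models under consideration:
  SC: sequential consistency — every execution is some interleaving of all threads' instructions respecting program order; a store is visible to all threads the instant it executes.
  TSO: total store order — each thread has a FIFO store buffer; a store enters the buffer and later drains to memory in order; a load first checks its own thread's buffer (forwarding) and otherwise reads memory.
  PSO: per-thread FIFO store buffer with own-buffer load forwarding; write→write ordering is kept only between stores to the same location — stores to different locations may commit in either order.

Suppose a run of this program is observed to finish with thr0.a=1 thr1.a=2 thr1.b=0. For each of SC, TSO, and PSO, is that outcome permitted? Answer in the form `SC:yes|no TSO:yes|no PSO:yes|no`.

outcome vector order: (thr0.a,thr1.a,thr1.b)
SC: 9 outcomes — {1/0/0; 1/0/1; 1/0/2; 1/2/1; 2/0/0; 2/0/1; 2/0/2; 2/2/1; 2/2/2}
TSO: 9 outcomes — {1/0/0; 1/0/1; 1/0/2; 1/2/1; 2/0/0; 2/0/1; 2/0/2; 2/2/1; 2/2/2}
PSO: 12 outcomes — {1/0/0; 1/0/1; 1/0/2; 1/2/0; 1/2/1; 1/2/2; 2/0/0; 2/0/1; 2/0/2; 2/2/0; 2/2/1; 2/2/2}
target 1/2/0 ∈ {PSO}

SC:no TSO:no PSO:yes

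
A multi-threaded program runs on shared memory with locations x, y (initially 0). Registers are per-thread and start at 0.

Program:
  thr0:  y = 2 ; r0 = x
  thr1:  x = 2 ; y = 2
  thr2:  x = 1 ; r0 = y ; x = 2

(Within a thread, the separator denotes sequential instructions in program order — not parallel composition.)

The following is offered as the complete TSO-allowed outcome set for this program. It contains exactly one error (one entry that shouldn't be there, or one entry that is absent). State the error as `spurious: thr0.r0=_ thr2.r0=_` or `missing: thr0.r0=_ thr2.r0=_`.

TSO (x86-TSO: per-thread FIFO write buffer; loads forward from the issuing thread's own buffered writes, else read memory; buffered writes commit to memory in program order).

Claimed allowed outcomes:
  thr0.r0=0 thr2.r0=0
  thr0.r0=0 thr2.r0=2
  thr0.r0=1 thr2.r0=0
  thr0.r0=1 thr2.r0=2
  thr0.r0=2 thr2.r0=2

outcome vector order: (thr0.r0,thr2.r0)
[TSO] allowed = {0/0 0/2 1/0 1/2 2/0 2/2}
TSO∖claimed = {2/0}

missing: thr0.r0=2 thr2.r0=0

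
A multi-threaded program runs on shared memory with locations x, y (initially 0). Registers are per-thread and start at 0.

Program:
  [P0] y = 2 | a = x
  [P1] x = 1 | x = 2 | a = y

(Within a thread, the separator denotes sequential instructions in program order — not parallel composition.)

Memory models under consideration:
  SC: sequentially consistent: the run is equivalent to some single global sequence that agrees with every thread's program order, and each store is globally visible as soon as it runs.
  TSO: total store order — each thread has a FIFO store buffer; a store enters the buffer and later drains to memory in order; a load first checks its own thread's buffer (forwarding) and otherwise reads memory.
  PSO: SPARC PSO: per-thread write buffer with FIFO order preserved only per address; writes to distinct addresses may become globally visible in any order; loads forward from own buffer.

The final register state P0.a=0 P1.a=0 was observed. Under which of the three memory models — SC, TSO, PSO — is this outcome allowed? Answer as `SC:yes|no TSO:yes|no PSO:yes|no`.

SC:no TSO:yes PSO:yes

outcome vector order: (P0.a,P1.a)
SC (4): (0,2), (1,2), (2,0), (2,2)
TSO (6): (0,0), (0,2), (1,0), (1,2), (2,0), (2,2)
PSO (6): (0,0), (0,2), (1,0), (1,2), (2,0), (2,2)
target (0,0) ∈ {TSO,PSO}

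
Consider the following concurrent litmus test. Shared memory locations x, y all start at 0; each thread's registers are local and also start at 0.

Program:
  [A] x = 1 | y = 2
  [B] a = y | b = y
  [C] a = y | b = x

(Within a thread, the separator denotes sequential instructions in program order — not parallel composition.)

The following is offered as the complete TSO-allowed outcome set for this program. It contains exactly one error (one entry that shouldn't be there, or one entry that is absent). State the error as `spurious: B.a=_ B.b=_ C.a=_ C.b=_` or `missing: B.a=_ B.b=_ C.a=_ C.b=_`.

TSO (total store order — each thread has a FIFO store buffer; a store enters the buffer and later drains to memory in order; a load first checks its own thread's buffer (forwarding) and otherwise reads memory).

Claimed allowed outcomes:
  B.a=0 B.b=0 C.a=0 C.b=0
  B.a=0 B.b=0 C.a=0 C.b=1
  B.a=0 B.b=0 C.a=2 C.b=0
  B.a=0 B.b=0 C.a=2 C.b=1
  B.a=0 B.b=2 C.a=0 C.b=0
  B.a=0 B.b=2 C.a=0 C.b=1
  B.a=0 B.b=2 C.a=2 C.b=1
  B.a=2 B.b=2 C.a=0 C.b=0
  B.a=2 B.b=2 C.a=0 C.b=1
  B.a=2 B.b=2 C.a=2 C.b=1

outcome vector order: (B.a,B.b,C.a,C.b)
TSO: 9 outcomes — {0000; 0001; 0021; 0200; 0201; 0221; 2200; 2201; 2221}
claimed∖TSO = {0020}

spurious: B.a=0 B.b=0 C.a=2 C.b=0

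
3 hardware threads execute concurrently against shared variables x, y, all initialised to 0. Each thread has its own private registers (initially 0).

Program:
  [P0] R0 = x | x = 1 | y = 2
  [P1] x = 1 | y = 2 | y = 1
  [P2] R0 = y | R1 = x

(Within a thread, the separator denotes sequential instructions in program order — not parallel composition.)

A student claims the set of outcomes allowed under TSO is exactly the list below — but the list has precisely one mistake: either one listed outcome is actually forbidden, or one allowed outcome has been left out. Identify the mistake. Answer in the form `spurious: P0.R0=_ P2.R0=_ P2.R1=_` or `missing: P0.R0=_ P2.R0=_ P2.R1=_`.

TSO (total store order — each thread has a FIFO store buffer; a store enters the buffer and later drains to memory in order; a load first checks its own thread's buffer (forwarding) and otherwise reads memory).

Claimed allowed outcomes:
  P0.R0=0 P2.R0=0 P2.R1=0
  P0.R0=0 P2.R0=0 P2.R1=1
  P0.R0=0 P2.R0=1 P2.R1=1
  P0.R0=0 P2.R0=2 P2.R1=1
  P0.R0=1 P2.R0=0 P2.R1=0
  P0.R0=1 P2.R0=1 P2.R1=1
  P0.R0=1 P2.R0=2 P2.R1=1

outcome vector order: (P0.R0,P2.R0,P2.R1)
TSO: 8 outcomes — {<0 0 0> <0 0 1> <0 1 1> <0 2 1> <1 0 0> <1 0 1> <1 1 1> <1 2 1>}
TSO∖claimed = {<1 0 1>}

missing: P0.R0=1 P2.R0=0 P2.R1=1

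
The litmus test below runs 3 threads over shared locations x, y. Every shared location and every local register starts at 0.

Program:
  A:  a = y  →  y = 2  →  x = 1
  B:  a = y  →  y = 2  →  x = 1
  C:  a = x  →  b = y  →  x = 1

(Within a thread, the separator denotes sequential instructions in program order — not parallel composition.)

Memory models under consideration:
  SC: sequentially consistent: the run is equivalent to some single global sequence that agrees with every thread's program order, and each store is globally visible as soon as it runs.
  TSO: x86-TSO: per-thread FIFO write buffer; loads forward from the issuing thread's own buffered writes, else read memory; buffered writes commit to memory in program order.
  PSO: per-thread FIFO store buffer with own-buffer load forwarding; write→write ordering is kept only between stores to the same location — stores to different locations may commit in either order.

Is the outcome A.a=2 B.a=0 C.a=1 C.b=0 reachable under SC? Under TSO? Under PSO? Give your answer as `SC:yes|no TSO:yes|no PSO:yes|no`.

outcome vector order: (A.a,B.a,C.a,C.b)
SC: 9 outcomes — {0000; 0002; 0012; 0200; 0202; 0212; 2000; 2002; 2012}
TSO: 9 outcomes — {0000; 0002; 0012; 0200; 0202; 0212; 2000; 2002; 2012}
PSO: 12 outcomes — {0000; 0002; 0010; 0012; 0200; 0202; 0210; 0212; 2000; 2002; 2010; 2012}
target 2010 ∈ {PSO}

SC:no TSO:no PSO:yes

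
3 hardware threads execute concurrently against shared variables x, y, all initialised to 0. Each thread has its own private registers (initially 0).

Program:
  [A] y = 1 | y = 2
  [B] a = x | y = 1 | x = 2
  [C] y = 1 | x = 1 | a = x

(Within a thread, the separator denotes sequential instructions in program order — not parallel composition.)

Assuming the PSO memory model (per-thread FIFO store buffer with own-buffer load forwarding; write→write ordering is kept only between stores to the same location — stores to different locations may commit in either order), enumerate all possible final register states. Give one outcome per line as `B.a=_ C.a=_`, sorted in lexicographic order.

outcome vector order: (B.a,C.a)
|PSO outcomes| = 4

B.a=0 C.a=1
B.a=0 C.a=2
B.a=1 C.a=1
B.a=1 C.a=2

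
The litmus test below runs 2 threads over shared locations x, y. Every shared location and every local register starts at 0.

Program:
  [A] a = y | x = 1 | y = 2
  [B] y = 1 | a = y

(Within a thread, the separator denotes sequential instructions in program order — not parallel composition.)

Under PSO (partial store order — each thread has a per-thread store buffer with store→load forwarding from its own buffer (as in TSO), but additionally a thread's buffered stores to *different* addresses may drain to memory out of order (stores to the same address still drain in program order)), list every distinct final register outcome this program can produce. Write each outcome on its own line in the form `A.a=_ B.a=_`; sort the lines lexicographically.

outcome vector order: (A.a,B.a)
|PSO outcomes| = 4

A.a=0 B.a=1
A.a=0 B.a=2
A.a=1 B.a=1
A.a=1 B.a=2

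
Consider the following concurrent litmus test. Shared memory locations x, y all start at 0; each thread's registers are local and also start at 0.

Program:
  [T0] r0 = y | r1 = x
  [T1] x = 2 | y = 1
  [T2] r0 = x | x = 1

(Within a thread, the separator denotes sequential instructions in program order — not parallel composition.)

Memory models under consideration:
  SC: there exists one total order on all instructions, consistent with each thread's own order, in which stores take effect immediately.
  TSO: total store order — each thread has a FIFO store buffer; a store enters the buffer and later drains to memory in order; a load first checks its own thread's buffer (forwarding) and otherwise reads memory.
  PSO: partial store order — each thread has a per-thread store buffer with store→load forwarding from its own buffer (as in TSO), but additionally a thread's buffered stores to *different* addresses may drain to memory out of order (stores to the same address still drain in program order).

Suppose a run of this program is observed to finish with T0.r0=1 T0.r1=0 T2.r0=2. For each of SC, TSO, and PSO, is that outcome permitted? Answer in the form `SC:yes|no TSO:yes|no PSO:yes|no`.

outcome vector order: (T0.r0,T0.r1,T2.r0)
[SC] allowed = {<0 0 0>, <0 0 2>, <0 1 0>, <0 1 2>, <0 2 0>, <0 2 2>, <1 1 0>, <1 1 2>, <1 2 0>, <1 2 2>}
[TSO] allowed = {<0 0 0>, <0 0 2>, <0 1 0>, <0 1 2>, <0 2 0>, <0 2 2>, <1 1 0>, <1 1 2>, <1 2 0>, <1 2 2>}
[PSO] allowed = {<0 0 0>, <0 0 2>, <0 1 0>, <0 1 2>, <0 2 0>, <0 2 2>, <1 0 0>, <1 0 2>, <1 1 0>, <1 1 2>, <1 2 0>, <1 2 2>}
target <1 0 2> ∈ {PSO}

SC:no TSO:no PSO:yes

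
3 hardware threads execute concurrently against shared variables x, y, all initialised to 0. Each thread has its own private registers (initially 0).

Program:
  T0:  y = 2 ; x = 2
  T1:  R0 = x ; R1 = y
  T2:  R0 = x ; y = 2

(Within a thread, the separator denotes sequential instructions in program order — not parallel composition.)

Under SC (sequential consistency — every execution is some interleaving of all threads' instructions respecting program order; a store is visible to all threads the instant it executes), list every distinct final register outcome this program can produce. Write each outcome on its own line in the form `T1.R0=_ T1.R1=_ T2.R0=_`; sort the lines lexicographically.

outcome vector order: (T1.R0,T1.R1,T2.R0)
|SC outcomes| = 6

T1.R0=0 T1.R1=0 T2.R0=0
T1.R0=0 T1.R1=0 T2.R0=2
T1.R0=0 T1.R1=2 T2.R0=0
T1.R0=0 T1.R1=2 T2.R0=2
T1.R0=2 T1.R1=2 T2.R0=0
T1.R0=2 T1.R1=2 T2.R0=2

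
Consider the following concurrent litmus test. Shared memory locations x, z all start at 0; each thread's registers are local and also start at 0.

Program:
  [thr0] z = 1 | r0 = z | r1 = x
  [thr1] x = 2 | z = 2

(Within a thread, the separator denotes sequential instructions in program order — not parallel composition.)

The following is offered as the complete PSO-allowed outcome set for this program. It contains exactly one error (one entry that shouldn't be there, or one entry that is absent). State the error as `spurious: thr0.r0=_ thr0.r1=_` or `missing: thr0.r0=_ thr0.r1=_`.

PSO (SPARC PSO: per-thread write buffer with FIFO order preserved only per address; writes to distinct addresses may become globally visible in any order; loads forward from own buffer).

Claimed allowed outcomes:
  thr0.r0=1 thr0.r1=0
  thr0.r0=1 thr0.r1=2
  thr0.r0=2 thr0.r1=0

outcome vector order: (thr0.r0,thr0.r1)
PSO (4): 10 12 20 22
PSO∖claimed = {22}

missing: thr0.r0=2 thr0.r1=2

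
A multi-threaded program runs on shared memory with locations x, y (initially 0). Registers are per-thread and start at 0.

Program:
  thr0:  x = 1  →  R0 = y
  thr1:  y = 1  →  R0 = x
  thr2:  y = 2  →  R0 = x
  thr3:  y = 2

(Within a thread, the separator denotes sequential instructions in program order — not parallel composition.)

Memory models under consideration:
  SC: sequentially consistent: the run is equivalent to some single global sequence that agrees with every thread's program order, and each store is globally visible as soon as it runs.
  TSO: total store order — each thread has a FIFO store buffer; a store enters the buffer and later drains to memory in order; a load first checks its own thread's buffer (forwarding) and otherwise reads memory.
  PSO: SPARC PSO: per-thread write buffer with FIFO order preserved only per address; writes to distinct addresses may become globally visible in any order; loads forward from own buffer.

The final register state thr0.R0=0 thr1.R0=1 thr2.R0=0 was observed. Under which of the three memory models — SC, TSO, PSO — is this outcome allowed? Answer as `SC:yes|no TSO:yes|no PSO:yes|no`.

SC:no TSO:yes PSO:yes

outcome vector order: (thr0.R0,thr1.R0,thr2.R0)
[SC] allowed = {<0 1 1>; <1 0 0>; <1 0 1>; <1 1 0>; <1 1 1>; <2 0 0>; <2 0 1>; <2 1 0>; <2 1 1>}
[TSO] allowed = {<0 0 0>; <0 0 1>; <0 1 0>; <0 1 1>; <1 0 0>; <1 0 1>; <1 1 0>; <1 1 1>; <2 0 0>; <2 0 1>; <2 1 0>; <2 1 1>}
[PSO] allowed = {<0 0 0>; <0 0 1>; <0 1 0>; <0 1 1>; <1 0 0>; <1 0 1>; <1 1 0>; <1 1 1>; <2 0 0>; <2 0 1>; <2 1 0>; <2 1 1>}
target <0 1 0> ∈ {TSO,PSO}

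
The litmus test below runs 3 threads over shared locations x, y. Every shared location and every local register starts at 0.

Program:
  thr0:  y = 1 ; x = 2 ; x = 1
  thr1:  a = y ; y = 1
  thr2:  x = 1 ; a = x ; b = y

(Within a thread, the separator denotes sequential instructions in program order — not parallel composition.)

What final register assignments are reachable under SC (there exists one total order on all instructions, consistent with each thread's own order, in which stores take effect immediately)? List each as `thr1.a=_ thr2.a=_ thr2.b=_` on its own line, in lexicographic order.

thr1.a=0 thr2.a=1 thr2.b=0
thr1.a=0 thr2.a=1 thr2.b=1
thr1.a=0 thr2.a=2 thr2.b=1
thr1.a=1 thr2.a=1 thr2.b=0
thr1.a=1 thr2.a=1 thr2.b=1
thr1.a=1 thr2.a=2 thr2.b=1

outcome vector order: (thr1.a,thr2.a,thr2.b)
|SC outcomes| = 6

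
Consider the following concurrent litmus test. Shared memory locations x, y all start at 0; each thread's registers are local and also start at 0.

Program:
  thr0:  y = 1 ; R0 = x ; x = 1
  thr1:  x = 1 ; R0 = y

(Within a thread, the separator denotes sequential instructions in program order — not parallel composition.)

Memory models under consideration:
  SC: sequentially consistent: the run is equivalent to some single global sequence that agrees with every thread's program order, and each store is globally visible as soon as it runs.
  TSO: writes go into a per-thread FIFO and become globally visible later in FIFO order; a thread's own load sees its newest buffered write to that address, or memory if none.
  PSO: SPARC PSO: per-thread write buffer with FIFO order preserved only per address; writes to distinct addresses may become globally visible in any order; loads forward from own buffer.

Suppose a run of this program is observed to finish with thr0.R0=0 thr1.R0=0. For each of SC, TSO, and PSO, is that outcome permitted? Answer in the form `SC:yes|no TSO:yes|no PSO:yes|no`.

SC:no TSO:yes PSO:yes

outcome vector order: (thr0.R0,thr1.R0)
under SC → 01; 10; 11
under TSO → 00; 01; 10; 11
under PSO → 00; 01; 10; 11
target 00 ∈ {TSO,PSO}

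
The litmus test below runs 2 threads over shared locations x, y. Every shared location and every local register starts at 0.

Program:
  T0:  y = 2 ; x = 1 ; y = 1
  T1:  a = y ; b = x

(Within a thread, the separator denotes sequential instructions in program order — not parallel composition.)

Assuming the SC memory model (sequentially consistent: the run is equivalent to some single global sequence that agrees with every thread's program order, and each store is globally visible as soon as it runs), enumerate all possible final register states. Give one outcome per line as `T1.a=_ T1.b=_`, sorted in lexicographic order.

outcome vector order: (T1.a,T1.b)
|SC outcomes| = 5

T1.a=0 T1.b=0
T1.a=0 T1.b=1
T1.a=1 T1.b=1
T1.a=2 T1.b=0
T1.a=2 T1.b=1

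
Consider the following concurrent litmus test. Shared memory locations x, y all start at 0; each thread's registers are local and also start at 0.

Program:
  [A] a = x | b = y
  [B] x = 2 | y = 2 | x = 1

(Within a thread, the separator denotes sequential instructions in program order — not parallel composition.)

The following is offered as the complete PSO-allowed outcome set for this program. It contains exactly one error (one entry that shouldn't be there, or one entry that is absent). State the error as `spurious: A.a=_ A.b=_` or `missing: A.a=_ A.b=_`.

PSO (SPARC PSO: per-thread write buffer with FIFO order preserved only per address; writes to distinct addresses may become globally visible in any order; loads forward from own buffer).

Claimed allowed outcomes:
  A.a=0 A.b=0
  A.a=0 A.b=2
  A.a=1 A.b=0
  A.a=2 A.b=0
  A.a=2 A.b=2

outcome vector order: (A.a,A.b)
PSO: 6 outcomes — {(0,0) (0,2) (1,0) (1,2) (2,0) (2,2)}
PSO∖claimed = {(1,2)}

missing: A.a=1 A.b=2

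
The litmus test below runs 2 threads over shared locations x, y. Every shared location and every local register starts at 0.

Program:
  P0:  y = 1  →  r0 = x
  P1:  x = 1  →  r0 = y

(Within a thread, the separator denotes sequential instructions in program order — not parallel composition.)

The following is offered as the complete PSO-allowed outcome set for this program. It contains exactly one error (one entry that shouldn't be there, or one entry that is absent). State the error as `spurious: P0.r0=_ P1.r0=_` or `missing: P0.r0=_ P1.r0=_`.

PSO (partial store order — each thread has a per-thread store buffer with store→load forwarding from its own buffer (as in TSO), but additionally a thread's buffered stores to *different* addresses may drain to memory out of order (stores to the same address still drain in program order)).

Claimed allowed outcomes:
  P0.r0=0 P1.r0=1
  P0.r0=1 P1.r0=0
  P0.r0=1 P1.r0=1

outcome vector order: (P0.r0,P1.r0)
under PSO → 0/0 0/1 1/0 1/1
PSO∖claimed = {0/0}

missing: P0.r0=0 P1.r0=0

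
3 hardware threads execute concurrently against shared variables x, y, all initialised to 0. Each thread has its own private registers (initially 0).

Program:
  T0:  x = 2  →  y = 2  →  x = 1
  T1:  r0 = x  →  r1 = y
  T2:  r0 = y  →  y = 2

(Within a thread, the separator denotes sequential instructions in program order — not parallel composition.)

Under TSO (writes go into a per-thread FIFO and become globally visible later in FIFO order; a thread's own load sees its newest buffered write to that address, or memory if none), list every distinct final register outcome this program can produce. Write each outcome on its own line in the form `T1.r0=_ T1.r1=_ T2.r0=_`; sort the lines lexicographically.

T1.r0=0 T1.r1=0 T2.r0=0
T1.r0=0 T1.r1=0 T2.r0=2
T1.r0=0 T1.r1=2 T2.r0=0
T1.r0=0 T1.r1=2 T2.r0=2
T1.r0=1 T1.r1=2 T2.r0=0
T1.r0=1 T1.r1=2 T2.r0=2
T1.r0=2 T1.r1=0 T2.r0=0
T1.r0=2 T1.r1=0 T2.r0=2
T1.r0=2 T1.r1=2 T2.r0=0
T1.r0=2 T1.r1=2 T2.r0=2

outcome vector order: (T1.r0,T1.r1,T2.r0)
|TSO outcomes| = 10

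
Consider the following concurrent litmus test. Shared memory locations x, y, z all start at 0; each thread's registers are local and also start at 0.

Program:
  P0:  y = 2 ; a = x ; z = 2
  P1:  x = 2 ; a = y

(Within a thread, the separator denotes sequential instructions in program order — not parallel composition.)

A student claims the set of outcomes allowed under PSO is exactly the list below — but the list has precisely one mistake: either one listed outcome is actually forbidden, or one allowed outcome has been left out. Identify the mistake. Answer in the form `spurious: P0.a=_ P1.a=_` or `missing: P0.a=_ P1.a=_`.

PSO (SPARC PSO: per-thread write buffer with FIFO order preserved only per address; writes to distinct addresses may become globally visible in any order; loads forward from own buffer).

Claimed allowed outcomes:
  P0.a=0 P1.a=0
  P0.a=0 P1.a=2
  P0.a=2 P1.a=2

outcome vector order: (P0.a,P1.a)
PSO: 4 outcomes — {(0,0); (0,2); (2,0); (2,2)}
PSO∖claimed = {(2,0)}

missing: P0.a=2 P1.a=0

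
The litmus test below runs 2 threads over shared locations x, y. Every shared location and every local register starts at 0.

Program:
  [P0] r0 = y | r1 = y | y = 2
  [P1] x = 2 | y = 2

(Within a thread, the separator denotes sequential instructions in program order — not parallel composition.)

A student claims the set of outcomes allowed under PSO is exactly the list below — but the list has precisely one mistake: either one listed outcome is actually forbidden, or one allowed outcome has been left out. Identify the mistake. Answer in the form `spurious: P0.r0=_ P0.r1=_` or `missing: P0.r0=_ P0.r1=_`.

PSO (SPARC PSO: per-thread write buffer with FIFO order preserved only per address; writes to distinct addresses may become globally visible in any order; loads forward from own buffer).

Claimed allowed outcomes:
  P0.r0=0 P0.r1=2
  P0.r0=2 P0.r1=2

missing: P0.r0=0 P0.r1=0

outcome vector order: (P0.r0,P0.r1)
[PSO] allowed = {(0,0), (0,2), (2,2)}
PSO∖claimed = {(0,0)}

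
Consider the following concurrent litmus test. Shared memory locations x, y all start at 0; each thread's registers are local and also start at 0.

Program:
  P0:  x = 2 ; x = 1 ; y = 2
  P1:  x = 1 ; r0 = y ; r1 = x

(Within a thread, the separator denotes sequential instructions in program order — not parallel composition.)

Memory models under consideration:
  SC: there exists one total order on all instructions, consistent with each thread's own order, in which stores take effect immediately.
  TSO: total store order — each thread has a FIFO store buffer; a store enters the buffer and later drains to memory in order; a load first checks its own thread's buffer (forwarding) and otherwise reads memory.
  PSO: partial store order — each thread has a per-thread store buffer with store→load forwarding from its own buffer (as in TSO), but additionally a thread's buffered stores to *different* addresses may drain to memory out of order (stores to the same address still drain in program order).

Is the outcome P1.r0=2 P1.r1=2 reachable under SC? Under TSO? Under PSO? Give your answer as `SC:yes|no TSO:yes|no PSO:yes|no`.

outcome vector order: (P1.r0,P1.r1)
[SC] allowed = {01; 02; 21}
[TSO] allowed = {01; 02; 21}
[PSO] allowed = {01; 02; 21; 22}
target 22 ∈ {PSO}

SC:no TSO:no PSO:yes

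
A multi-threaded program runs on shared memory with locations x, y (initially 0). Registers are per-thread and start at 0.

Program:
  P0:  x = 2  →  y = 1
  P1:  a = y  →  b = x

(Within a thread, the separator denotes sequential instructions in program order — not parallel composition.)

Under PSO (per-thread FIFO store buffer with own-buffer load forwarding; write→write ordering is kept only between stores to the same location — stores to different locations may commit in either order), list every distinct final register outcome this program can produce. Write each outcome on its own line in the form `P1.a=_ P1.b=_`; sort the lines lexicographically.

outcome vector order: (P1.a,P1.b)
|PSO outcomes| = 4

P1.a=0 P1.b=0
P1.a=0 P1.b=2
P1.a=1 P1.b=0
P1.a=1 P1.b=2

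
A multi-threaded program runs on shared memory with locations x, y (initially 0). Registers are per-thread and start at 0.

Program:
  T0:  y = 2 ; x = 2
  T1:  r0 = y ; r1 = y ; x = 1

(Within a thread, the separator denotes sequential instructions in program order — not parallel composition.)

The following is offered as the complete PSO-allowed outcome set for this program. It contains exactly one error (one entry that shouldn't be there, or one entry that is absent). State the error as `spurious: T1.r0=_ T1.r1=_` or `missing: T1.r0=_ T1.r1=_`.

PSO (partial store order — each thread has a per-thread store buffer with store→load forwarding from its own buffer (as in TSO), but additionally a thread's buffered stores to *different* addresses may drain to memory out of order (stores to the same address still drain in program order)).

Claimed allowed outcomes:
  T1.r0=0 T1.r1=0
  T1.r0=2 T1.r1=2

missing: T1.r0=0 T1.r1=2

outcome vector order: (T1.r0,T1.r1)
[PSO] allowed = {<0 0> <0 2> <2 2>}
PSO∖claimed = {<0 2>}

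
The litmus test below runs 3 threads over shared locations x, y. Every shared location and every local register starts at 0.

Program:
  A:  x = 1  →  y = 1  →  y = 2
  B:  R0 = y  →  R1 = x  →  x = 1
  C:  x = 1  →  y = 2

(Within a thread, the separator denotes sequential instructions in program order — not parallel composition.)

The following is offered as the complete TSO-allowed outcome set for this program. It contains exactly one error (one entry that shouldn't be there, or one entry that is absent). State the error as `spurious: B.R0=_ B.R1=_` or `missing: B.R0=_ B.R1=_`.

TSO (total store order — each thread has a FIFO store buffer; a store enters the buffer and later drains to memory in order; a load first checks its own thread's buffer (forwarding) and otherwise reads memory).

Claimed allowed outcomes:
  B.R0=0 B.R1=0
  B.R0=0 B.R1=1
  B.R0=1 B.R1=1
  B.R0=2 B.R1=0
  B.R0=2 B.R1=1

outcome vector order: (B.R0,B.R1)
[TSO] allowed = {(0,0) (0,1) (1,1) (2,1)}
claimed∖TSO = {(2,0)}

spurious: B.R0=2 B.R1=0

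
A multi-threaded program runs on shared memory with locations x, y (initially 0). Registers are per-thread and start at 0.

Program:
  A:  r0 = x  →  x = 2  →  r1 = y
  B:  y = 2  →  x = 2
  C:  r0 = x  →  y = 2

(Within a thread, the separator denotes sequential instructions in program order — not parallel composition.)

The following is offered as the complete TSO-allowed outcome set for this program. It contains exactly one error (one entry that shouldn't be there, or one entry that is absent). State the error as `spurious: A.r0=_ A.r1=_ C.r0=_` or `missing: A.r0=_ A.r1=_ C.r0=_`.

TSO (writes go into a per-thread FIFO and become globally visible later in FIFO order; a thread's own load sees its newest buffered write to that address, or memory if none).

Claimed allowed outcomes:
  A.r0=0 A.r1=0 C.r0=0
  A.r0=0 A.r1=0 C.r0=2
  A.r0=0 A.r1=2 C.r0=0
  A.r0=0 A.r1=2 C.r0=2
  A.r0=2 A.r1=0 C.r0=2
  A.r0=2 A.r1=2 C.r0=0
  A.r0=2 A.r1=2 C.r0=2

outcome vector order: (A.r0,A.r1,C.r0)
TSO: 6 outcomes — {0/0/0; 0/0/2; 0/2/0; 0/2/2; 2/2/0; 2/2/2}
claimed∖TSO = {2/0/2}

spurious: A.r0=2 A.r1=0 C.r0=2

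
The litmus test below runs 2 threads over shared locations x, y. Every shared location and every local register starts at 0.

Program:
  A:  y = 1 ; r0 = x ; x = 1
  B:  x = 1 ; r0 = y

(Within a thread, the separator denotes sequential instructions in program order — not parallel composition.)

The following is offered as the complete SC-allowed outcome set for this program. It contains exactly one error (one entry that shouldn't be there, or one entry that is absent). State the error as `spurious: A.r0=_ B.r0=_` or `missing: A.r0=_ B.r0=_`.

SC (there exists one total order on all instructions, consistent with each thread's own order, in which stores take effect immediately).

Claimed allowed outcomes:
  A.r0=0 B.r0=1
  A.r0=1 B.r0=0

outcome vector order: (A.r0,B.r0)
SC (3): 01, 10, 11
SC∖claimed = {11}

missing: A.r0=1 B.r0=1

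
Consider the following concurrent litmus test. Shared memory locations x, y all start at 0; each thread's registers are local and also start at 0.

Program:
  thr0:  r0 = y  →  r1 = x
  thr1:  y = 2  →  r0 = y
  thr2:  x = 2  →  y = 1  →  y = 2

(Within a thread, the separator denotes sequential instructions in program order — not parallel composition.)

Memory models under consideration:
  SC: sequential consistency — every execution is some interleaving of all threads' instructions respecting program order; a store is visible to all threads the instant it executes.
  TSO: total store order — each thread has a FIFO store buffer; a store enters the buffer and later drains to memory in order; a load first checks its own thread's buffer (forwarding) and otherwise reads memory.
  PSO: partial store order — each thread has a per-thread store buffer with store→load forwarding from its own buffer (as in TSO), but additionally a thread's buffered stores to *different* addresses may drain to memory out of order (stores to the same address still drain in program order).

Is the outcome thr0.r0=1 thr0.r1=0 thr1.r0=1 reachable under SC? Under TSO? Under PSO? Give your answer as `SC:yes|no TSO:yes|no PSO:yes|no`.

outcome vector order: (thr0.r0,thr0.r1,thr1.r0)
under SC → 0/0/1 0/0/2 0/2/1 0/2/2 1/2/1 1/2/2 2/0/1 2/0/2 2/2/1 2/2/2
under TSO → 0/0/1 0/0/2 0/2/1 0/2/2 1/2/1 1/2/2 2/0/1 2/0/2 2/2/1 2/2/2
under PSO → 0/0/1 0/0/2 0/2/1 0/2/2 1/0/1 1/0/2 1/2/1 1/2/2 2/0/1 2/0/2 2/2/1 2/2/2
target 1/0/1 ∈ {PSO}

SC:no TSO:no PSO:yes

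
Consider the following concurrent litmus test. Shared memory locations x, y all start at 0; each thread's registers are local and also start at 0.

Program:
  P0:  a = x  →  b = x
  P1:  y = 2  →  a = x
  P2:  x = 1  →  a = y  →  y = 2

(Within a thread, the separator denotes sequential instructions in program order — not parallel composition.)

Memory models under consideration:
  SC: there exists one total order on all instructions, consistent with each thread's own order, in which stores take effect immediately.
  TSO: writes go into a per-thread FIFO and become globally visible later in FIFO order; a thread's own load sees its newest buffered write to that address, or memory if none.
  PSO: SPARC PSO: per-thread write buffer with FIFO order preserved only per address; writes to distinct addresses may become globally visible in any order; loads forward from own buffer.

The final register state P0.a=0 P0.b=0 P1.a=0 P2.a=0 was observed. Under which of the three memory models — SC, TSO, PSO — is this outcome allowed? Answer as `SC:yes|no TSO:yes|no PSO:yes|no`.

outcome vector order: (P0.a,P0.b,P1.a,P2.a)
under SC → <0 0 0 2>, <0 0 1 0>, <0 0 1 2>, <0 1 0 2>, <0 1 1 0>, <0 1 1 2>, <1 1 0 2>, <1 1 1 0>, <1 1 1 2>
under TSO → <0 0 0 0>, <0 0 0 2>, <0 0 1 0>, <0 0 1 2>, <0 1 0 0>, <0 1 0 2>, <0 1 1 0>, <0 1 1 2>, <1 1 0 0>, <1 1 0 2>, <1 1 1 0>, <1 1 1 2>
under PSO → <0 0 0 0>, <0 0 0 2>, <0 0 1 0>, <0 0 1 2>, <0 1 0 0>, <0 1 0 2>, <0 1 1 0>, <0 1 1 2>, <1 1 0 0>, <1 1 0 2>, <1 1 1 0>, <1 1 1 2>
target <0 0 0 0> ∈ {TSO,PSO}

SC:no TSO:yes PSO:yes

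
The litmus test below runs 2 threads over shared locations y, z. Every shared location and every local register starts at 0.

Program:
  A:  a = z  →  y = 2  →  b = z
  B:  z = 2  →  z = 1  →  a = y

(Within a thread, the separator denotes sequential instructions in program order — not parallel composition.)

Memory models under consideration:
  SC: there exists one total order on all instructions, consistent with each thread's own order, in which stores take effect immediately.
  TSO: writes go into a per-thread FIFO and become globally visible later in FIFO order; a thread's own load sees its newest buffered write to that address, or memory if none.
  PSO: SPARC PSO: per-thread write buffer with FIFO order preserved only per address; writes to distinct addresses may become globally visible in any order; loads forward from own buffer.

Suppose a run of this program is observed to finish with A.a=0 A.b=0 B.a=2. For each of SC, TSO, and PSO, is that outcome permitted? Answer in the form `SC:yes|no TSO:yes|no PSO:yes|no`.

outcome vector order: (A.a,A.b,B.a)
under SC → (0,0,2) (0,1,0) (0,1,2) (0,2,2) (1,1,0) (1,1,2) (2,1,0) (2,1,2) (2,2,2)
under TSO → (0,0,0) (0,0,2) (0,1,0) (0,1,2) (0,2,0) (0,2,2) (1,1,0) (1,1,2) (2,1,0) (2,1,2) (2,2,0) (2,2,2)
under PSO → (0,0,0) (0,0,2) (0,1,0) (0,1,2) (0,2,0) (0,2,2) (1,1,0) (1,1,2) (2,1,0) (2,1,2) (2,2,0) (2,2,2)
target (0,0,2) ∈ {SC,TSO,PSO}

SC:yes TSO:yes PSO:yes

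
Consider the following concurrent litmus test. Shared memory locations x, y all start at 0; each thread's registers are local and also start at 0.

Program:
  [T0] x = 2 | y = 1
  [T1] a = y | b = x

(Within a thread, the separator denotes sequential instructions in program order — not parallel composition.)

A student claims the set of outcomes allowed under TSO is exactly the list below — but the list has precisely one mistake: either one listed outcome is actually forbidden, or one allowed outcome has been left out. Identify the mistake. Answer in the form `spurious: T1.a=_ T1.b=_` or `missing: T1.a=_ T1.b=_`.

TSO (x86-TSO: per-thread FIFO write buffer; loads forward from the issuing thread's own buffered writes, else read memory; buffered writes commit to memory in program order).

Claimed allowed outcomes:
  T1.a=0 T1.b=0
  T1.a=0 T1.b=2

missing: T1.a=1 T1.b=2

outcome vector order: (T1.a,T1.b)
[TSO] allowed = {0/0, 0/2, 1/2}
TSO∖claimed = {1/2}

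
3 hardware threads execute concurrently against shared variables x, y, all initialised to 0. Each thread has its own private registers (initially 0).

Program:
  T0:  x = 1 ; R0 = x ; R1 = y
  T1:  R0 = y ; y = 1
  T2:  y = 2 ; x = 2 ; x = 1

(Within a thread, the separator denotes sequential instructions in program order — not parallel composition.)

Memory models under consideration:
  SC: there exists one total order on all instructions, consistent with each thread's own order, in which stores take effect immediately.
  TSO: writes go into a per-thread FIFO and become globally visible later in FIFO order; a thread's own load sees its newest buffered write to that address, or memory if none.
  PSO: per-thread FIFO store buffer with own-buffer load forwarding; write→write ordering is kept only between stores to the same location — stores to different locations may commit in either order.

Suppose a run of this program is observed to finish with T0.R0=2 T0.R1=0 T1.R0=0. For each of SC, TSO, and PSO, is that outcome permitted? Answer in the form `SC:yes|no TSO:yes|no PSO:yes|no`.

outcome vector order: (T0.R0,T0.R1,T1.R0)
under SC → <1 0 0> <1 0 2> <1 1 0> <1 1 2> <1 2 0> <1 2 2> <2 1 0> <2 1 2> <2 2 0> <2 2 2>
under TSO → <1 0 0> <1 0 2> <1 1 0> <1 1 2> <1 2 0> <1 2 2> <2 1 0> <2 1 2> <2 2 0> <2 2 2>
under PSO → <1 0 0> <1 0 2> <1 1 0> <1 1 2> <1 2 0> <1 2 2> <2 0 0> <2 0 2> <2 1 0> <2 1 2> <2 2 0> <2 2 2>
target <2 0 0> ∈ {PSO}

SC:no TSO:no PSO:yes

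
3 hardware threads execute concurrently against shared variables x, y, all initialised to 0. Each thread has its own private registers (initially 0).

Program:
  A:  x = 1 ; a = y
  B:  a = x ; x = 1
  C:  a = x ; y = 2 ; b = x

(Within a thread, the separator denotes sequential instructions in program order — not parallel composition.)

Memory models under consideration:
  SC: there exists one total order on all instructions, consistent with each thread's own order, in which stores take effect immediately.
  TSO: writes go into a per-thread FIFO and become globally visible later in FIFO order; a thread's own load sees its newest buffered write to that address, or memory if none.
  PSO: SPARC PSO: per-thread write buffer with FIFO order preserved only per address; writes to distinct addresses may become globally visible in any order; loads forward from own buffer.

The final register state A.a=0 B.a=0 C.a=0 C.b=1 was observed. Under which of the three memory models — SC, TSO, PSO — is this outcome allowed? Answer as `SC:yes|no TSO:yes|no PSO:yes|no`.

SC:yes TSO:yes PSO:yes

outcome vector order: (A.a,B.a,C.a,C.b)
SC (10): 0001 0011 0101 0111 2000 2001 2011 2100 2101 2111
TSO (12): 0000 0001 0011 0100 0101 0111 2000 2001 2011 2100 2101 2111
PSO (12): 0000 0001 0011 0100 0101 0111 2000 2001 2011 2100 2101 2111
target 0001 ∈ {SC,TSO,PSO}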